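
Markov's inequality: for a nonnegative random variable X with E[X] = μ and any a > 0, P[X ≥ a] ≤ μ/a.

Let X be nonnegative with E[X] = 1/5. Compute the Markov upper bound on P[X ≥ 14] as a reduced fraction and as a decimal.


μ = E[X] = 1/5, a = 14.
Markov: P[X ≥ 14] ≤ μ/a = (1/5)/14 = 1/70.
Numerically: ≈ 0.01429.
(Since a = 14 > μ = 0.20000, the bound 1/70 is < 1 and informative.)

P[X ≥ 14] ≤ 1/70 ≈ 0.01429.


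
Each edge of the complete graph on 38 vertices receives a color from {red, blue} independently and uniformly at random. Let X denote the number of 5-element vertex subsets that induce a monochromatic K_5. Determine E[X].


Let X = Σ_S X_S over the C(38, 5) = 501942 subsets S of size 5, where X_S = 1 if the K_5 on S is monochromatic.
For a fixed S, the K_5 on S has C(5, 2) = 10 edges. P[all 10 edges red] = (1/2)^10, and likewise for blue, so P[monochromatic] = 2·(1/2)^10 = 2^{1 − 10} = 1/512.
By linearity of expectation: E[X] = C(38, 5) · 2^{1 − 10} = 501942 · 1/512 = 250971/256.
Numerically: E[X] ≈ 980.3555.

E[X] = C(38,5)·2^(1−C(5,2)) = 250971/256 ≈ 980.3555.


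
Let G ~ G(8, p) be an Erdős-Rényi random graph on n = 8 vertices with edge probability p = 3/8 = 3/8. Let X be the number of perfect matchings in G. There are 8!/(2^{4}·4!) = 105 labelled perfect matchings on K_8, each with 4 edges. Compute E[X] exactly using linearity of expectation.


K_8 has 8!/(2^{4}·4!) = 105 labelled perfect matchings.
For each such perfect matching H, let X_H = 1 if all 4 edges of H are present in G. Then P[X_H = 1] = p^{4} = (3/8)^{4} = 81/4096.
By linearity of expectation: E[X] = Σ_H E[X_H] = 105 · p^{4} = 105 · 81/4096 = 8505/4096.
Numerically: E[X] ≈ 2.08.

E[X] = 105 · (3/8)^{4} = 8505/4096 ≈ 2.08.


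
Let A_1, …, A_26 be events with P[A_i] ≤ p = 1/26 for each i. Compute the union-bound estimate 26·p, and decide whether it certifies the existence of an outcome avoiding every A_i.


Union bound: P[∪_{i=1}^{26} A_i] ≤ Σ_i P[A_i] ≤ 26·p = 26·(1/26) = 1.
Numerically: 1 ≈ 1.000.
Is 1 < 1? NO.
Since the bound 1 is ≥ 1, the union bound is uninformative here; it does NOT by itself certify existence.

26·p = 1 ≈ 1.000; existence NOT certified by the union bound.


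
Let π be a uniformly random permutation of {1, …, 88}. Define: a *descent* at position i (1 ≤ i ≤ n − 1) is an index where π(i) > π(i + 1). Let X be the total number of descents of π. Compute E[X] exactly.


Write X = Σ X_I over i = 1, …, 87, with X_I the indicator of one descent.
There are 87 indicators.
For each fixed i, the pair (π(i), π(i+1)) is a uniformly random ordered pair of distinct values from {1, …, 88}; by symmetry P[π(i) > π(i+1)] = 1/2.
By linearity: E[X] = 87 · (1/2) = (88 − 1) · (1/2) = 87/2 ≈ 43.500000.

E[X] = 87/2 = 43.500000.


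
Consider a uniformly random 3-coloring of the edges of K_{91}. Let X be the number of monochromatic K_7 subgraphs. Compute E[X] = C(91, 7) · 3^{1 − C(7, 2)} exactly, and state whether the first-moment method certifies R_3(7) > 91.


E[X] = C(91, 7) · 3^{1 − 21} = 8093990190 · 3^{−20} = 8093990190/3486784401.
As a reduced fraction: E[X] = 2697996730/1162261467 ≈ 2.321334.
Is E[X] < 1? NO.
Since E[X] ≥ 1, the first-moment bound is inconclusive at n = 91; it does NOT by itself certify R_3(7) > 91.

E[X] = 2697996730/1162261467 ≈ 2.321334; E[X] ≥ 1; first-moment method inconclusive here.


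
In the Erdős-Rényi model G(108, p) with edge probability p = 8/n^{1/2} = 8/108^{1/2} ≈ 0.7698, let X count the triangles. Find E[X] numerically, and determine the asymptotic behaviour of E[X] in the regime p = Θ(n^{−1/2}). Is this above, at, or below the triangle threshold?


Number of potential triangles: C(108, 3) = 204156.
Each occurs with probability p³ ≈ (0.7698)³ ≈ 4.5617799e-01.
By linearity: E[X] = C(108, 3)·p³ ≈ 204156 · 4.5617799e-01 ≈ 93131.47382.
Since α = 1/2 < 1, p = c/n^{1/2} ≫ 1/n is above the triangle threshold p ~ 1/n. Asymptotically E[X] ~ (c³/6)·n^{3(1−α)} = (8³/6)·n^{1.5} → ∞; triangles are abundant w.h.p.

E[X] ≈ 93131.47382; in regime p = Θ(1/n^{1/2}) E[X] diverges (above the triangle threshold p ~ 1/n).


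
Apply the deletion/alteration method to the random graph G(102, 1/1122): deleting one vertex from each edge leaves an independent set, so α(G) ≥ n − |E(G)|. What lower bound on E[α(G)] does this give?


E[|E(G)|] = C(102, 2)·p = 5151 · (1/1122) = 101/22.
E[α(G)] ≥ n − E[|E(G)|] = 102 − 101/22 = 2143/22.
Numerically: ≈ 97.409.
(This is only a lower bound; the true E[α(G)] may be larger.)

E[α(G)] ≥ 2143/22 ≈ 97.409.


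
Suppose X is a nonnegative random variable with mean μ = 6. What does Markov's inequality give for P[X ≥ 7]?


μ = E[X] = 6, a = 7.
Markov: P[X ≥ 7] ≤ μ/a = (6)/7 = 6/7.
Numerically: ≈ 0.857143.
(Since a = 7 > μ = 6.000000, the bound 6/7 is < 1 and informative.)

P[X ≥ 7] ≤ 6/7 ≈ 0.857143.


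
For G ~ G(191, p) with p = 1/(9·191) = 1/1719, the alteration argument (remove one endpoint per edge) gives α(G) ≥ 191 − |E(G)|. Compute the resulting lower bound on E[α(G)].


E[|E(G)|] = C(191, 2)·p = 18145 · (1/1719) = 95/9.
E[α(G)] ≥ n − E[|E(G)|] = 191 − 95/9 = 1624/9.
Numerically: ≈ 180.444444.
(This is only a lower bound; the true E[α(G)] may be larger.)

E[α(G)] ≥ 1624/9 ≈ 180.444444.


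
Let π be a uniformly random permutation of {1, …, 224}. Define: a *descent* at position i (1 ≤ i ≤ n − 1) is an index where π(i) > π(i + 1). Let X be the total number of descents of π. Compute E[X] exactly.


Write X = Σ X_I over i = 1, …, 223, with X_I the indicator of one descent.
There are 223 indicators.
For each fixed i, the pair (π(i), π(i+1)) is a uniformly random ordered pair of distinct values from {1, …, 224}; by symmetry P[π(i) > π(i+1)] = 1/2.
By linearity: E[X] = 223 · (1/2) = (224 − 1) · (1/2) = 223/2 ≈ 111.50000.

E[X] = 223/2 = 111.50000.


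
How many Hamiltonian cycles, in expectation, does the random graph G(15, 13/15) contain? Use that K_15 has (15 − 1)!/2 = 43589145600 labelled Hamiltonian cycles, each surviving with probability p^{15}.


K_15 has (15 − 1)!/2 = 43589145600 labelled Hamiltonian cycles.
For each such Hamiltonian cycle H, let X_H = 1 if all 15 edges of H are present in G. Then P[X_H = 1] = p^{15} = (13/15)^{15} = 51185893014090757/437893890380859375.
By linearity of expectation: E[X] = Σ_H E[X_H] = 43589145600 · p^{15} = 43589145600 · 51185893014090757/437893890380859375 = 367267381606127548722176/72081298828125.
Numerically: E[X] ≈ 5.1e+09.

E[X] = 43589145600 · (13/15)^{15} = 367267381606127548722176/72081298828125 ≈ 5.1e+09.


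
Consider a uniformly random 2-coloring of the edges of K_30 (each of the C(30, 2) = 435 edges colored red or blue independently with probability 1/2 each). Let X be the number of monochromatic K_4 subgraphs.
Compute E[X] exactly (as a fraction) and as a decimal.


Let X = Σ_S X_S over the C(30, 4) = 27405 subsets S of size 4, where X_S = 1 if the K_4 on S is monochromatic.
For a fixed S, the K_4 on S has C(4, 2) = 6 edges. P[all 6 edges red] = (1/2)^6, and likewise for blue, so P[monochromatic] = 2·(1/2)^6 = 2^{1 − 6} = 1/32.
By linearity of expectation: E[X] = C(30, 4) · 2^{1 − 6} = 27405 · 1/32 = 27405/32.
Numerically: E[X] ≈ 856.406250.

E[X] = C(30,4)·2^(1−C(4,2)) = 27405/32 ≈ 856.406250.


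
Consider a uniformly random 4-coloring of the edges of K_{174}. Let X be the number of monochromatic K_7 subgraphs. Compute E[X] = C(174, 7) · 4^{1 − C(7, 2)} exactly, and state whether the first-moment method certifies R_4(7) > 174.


E[X] = C(174, 7) · 4^{1 − 21} = 847879782984 · 4^{−20} = 847879782984/1099511627776.
As a reduced fraction: E[X] = 105984972873/137438953472 ≈ 0.771.
Is E[X] < 1? YES.
Since E[X] < 1, there exists a 4-coloring of K_{174} with no monochromatic K_7; hence R_4(7) > 174.

E[X] = 105984972873/137438953472 ≈ 0.771; E[X] < 1, so R_4(7) > 174.


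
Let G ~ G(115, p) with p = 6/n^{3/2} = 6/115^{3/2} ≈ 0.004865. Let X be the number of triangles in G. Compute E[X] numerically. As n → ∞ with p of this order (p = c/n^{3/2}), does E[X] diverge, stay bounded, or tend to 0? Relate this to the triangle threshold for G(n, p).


Number of potential triangles: C(115, 3) = 246905.
Each occurs with probability p³ ≈ (0.004865)³ ≈ 1.151631e-07.
By linearity: E[X] = C(115, 3)·p³ ≈ 246905 · 1.151631e-07 ≈ 0.0284.
Since α = 3/2 > 1, p = c/n^{3/2} = o(1/n) is below the triangle threshold p ~ 1/n. Asymptotically E[X] ~ (c³/6)·n^{3(1−α)} = (6³/6)·n^{-1.5} → 0, so by Markov's inequality G has no triangles w.h.p.

E[X] ≈ 0.0284; in regime p = Θ(1/n^{3/2}) E[X] tends to 0 (below the triangle threshold p ~ 1/n).


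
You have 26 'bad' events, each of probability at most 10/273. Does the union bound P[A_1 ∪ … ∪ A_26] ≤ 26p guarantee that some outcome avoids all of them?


Union bound: P[∪_{i=1}^{26} A_i] ≤ Σ_i P[A_i] ≤ 26·p = 26·(10/273) = 20/21.
Numerically: 20/21 ≈ 0.952.
Is 20/21 < 1? YES.
Since P[∪ A_i] ≤ 20/21 < 1, the complement has P[∩ A_i^c] ≥ 1 − 20/21 = 1/21 > 0, so some outcome avoids every A_i.

26·p = 20/21 ≈ 0.952; existence CERTIFIED by the union bound.


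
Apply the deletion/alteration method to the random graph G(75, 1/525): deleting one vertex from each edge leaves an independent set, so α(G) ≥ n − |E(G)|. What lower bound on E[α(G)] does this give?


E[|E(G)|] = C(75, 2)·p = 2775 · (1/525) = 37/7.
E[α(G)] ≥ n − E[|E(G)|] = 75 − 37/7 = 488/7.
Numerically: ≈ 69.714.
(This is only a lower bound; the true E[α(G)] may be larger.)

E[α(G)] ≥ 488/7 ≈ 69.714.


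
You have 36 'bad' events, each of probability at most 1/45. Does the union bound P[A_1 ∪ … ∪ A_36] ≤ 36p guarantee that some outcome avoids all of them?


Union bound: P[∪_{i=1}^{36} A_i] ≤ Σ_i P[A_i] ≤ 36·p = 36·(1/45) = 4/5.
Numerically: 4/5 ≈ 0.8000000.
Is 4/5 < 1? YES.
Since P[∪ A_i] ≤ 4/5 < 1, the complement has P[∩ A_i^c] ≥ 1 − 4/5 = 1/5 > 0, so some outcome avoids every A_i.

36·p = 4/5 ≈ 0.8000000; existence CERTIFIED by the union bound.


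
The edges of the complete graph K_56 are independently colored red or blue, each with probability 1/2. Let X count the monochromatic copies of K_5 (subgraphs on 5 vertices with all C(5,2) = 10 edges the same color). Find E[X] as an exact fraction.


Let X = Σ_S X_S over the C(56, 5) = 3819816 subsets S of size 5, where X_S = 1 if the K_5 on S is monochromatic.
For a fixed S, the K_5 on S has C(5, 2) = 10 edges. P[all 10 edges red] = (1/2)^10, and likewise for blue, so P[monochromatic] = 2·(1/2)^10 = 2^{1 − 10} = 1/512.
By linearity of expectation: E[X] = C(56, 5) · 2^{1 − 10} = 3819816 · 1/512 = 477477/64.
Numerically: E[X] ≈ 7460.578.

E[X] = C(56,5)·2^(1−C(5,2)) = 477477/64 ≈ 7460.578.


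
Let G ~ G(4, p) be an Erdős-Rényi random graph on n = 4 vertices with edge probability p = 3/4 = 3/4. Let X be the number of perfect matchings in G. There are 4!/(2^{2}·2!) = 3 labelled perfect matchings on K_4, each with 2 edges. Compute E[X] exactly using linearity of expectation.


K_4 has 4!/(2^{2}·2!) = 3 labelled perfect matchings.
For each such perfect matching H, let X_H = 1 if all 2 edges of H are present in G. Then P[X_H = 1] = p^{2} = (3/4)^{2} = 9/16.
By linearity: E[X] = Σ_H E[X_H] = 3 · p^{2} = 3 · 9/16 = 27/16.
Numerically: E[X] ≈ 1.6875.

E[X] = 3 · (3/4)^{2} = 27/16 ≈ 1.6875.


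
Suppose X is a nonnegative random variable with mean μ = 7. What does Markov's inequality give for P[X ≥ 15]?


μ = E[X] = 7, a = 15.
Markov: P[X ≥ 15] ≤ μ/a = (7)/15 = 7/15.
Numerically: ≈ 0.46667.
(Since a = 15 > μ = 7.00000, the bound 7/15 is < 1 and informative.)

P[X ≥ 15] ≤ 7/15 ≈ 0.46667.


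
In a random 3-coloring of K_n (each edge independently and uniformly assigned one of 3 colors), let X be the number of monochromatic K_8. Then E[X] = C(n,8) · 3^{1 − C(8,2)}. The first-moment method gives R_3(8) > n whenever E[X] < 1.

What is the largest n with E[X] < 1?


We need C(n, 8) · 3^{1 − 28} < 1, i.e. C(n, 8) < 3^{28 − 1} = 7625597484987.
Check values of n near the boundary:
  n = 152: C(152, 8) = 5859727868575; 5859727868575 < 7625597484987? YES
  n = 153: C(153, 8) = 6183023199255; 6183023199255 < 7625597484987? YES
  n = 154: C(154, 8) = 6521818990995; 6521818990995 < 7625597484987? YES
  n = 155: C(155, 8) = 6876747915675; 6876747915675 < 7625597484987? YES
  n = 156: C(156, 8) = 7248464019225; 7248464019225 < 7625597484987? YES
  n = 157: C(157, 8) = 7637643295425; 7637643295425 < 7625597484987? NO
  n = 158: C(158, 8) = 8044984271181; 8044984271181 < 7625597484987? NO
The largest n with C(n, 8) < 7625597484987 is n = 156 (where E[X] = 805384891025/847288609443 ≈ 0.9505). Hence R_3(8) > 156, i.e. R_3(8) ≥ 157.

Largest n = 156; hence R_3(8) > 156.


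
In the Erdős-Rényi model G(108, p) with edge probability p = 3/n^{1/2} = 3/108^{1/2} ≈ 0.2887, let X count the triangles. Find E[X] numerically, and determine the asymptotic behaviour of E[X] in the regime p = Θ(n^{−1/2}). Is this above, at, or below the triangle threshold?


Number of potential triangles: C(108, 3) = 204156.
Each occurs with probability p³ ≈ (0.2887)³ ≈ 2.405626e-02.
By linearity: E[X] = C(108, 3)·p³ ≈ 204156 · 2.405626e-02 ≈ 4911.2301.
Since α = 1/2 < 1, p = c/n^{1/2} ≫ 1/n is above the triangle threshold p ~ 1/n. Asymptotically E[X] ~ (c³/6)·n^{3(1−α)} = (3³/6)·n^{1.5} → ∞; triangles are abundant w.h.p.

E[X] ≈ 4911.2301; in regime p = Θ(1/n^{1/2}) E[X] diverges (above the triangle threshold p ~ 1/n).


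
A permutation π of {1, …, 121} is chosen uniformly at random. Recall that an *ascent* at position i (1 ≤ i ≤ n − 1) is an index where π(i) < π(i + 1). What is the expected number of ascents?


Write X = Σ X_I over i = 1, …, 120, with X_I the indicator of one ascent.
There are 120 indicators.
For each fixed i, the pair (π(i), π(i+1)) is a uniformly random ordered pair of distinct values from {1, …, 121}; by symmetry P[π(i) < π(i+1)] = 1/2.
By linearity: E[X] = 120 · (1/2) = (121 − 1) · (1/2) = 60 ≈ 60.0000.

E[X] = 60 = 60.0000.


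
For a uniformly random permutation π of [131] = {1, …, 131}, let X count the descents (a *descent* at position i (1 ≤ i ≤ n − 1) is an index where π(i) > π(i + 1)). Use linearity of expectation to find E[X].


Write X = Σ X_I over i = 1, …, 130, with X_I the indicator of one descent.
There are 130 indicators.
For each fixed i, the pair (π(i), π(i+1)) is a uniformly random ordered pair of distinct values from {1, …, 131}; by symmetry P[π(i) > π(i+1)] = 1/2.
By linearity: E[X] = 130 · (1/2) = (131 − 1) · (1/2) = 65 ≈ 65.00000.

E[X] = 65 = 65.00000.


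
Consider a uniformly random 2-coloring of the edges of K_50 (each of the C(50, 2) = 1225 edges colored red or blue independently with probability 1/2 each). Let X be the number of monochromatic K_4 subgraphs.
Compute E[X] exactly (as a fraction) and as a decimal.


Let X = Σ_S X_S over the C(50, 4) = 230300 subsets S of size 4, where X_S = 1 if the K_4 on S is monochromatic.
For a fixed S, the K_4 on S has C(4, 2) = 6 edges. P[all 6 edges red] = (1/2)^6, and likewise for blue, so P[monochromatic] = 2·(1/2)^6 = 2^{1 − 6} = 1/32.
By linearity of expectation: E[X] = C(50, 4) · 2^{1 − 6} = 230300 · 1/32 = 57575/8.
Numerically: E[X] ≈ 7196.87500.

E[X] = C(50,4)·2^(1−C(4,2)) = 57575/8 ≈ 7196.87500.


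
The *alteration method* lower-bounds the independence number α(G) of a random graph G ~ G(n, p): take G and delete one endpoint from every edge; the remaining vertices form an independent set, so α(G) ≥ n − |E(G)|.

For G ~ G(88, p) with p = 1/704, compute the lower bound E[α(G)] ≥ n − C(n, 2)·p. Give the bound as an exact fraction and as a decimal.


E[|E(G)|] = C(88, 2)·p = 3828 · (1/704) = 87/16.
E[α(G)] ≥ n − E[|E(G)|] = 88 − 87/16 = 1321/16.
Numerically: ≈ 82.5625.
(This is only a lower bound; the true E[α(G)] may be larger.)

E[α(G)] ≥ 1321/16 ≈ 82.5625.


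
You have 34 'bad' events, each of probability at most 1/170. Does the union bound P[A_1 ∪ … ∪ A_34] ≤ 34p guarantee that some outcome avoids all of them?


Union bound: P[∪_{i=1}^{34} A_i] ≤ Σ_i P[A_i] ≤ 34·p = 34·(1/170) = 1/5.
Numerically: 1/5 ≈ 0.2000000.
Is 1/5 < 1? YES.
Since P[∪ A_i] ≤ 1/5 < 1, the complement has P[∩ A_i^c] ≥ 1 − 1/5 = 4/5 > 0, so some outcome avoids every A_i.

34·p = 1/5 ≈ 0.2000000; existence CERTIFIED by the union bound.


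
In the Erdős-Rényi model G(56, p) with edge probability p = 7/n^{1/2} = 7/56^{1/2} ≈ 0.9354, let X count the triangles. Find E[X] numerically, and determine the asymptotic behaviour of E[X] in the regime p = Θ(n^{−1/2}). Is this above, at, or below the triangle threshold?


Number of potential triangles: C(56, 3) = 27720.
Each occurs with probability p³ ≈ (0.9354)³ ≈ 8.184876e-01.
By linearity: E[X] = C(56, 3)·p³ ≈ 27720 · 8.184876e-01 ≈ 22688.4750.
Since α = 1/2 < 1, p = c/n^{1/2} ≫ 1/n is above the triangle threshold p ~ 1/n. Asymptotically E[X] ~ (c³/6)·n^{3(1−α)} = (7³/6)·n^{1.5} → ∞; triangles are abundant w.h.p.

E[X] ≈ 22688.4750; in regime p = Θ(1/n^{1/2}) E[X] diverges (above the triangle threshold p ~ 1/n).


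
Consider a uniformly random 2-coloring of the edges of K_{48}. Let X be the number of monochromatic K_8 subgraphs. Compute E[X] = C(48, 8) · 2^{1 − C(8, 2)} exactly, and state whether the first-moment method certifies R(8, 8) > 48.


E[X] = C(48, 8) · 2^{1 − 28} = 377348994 · 2^{−27} = 377348994/134217728.
As a reduced fraction: E[X] = 188674497/67108864 ≈ 2.811469.
Is E[X] < 1? NO.
Since E[X] ≥ 1, the first-moment bound is inconclusive at n = 48; it does NOT by itself certify R(8, 8) > 48.

E[X] = 188674497/67108864 ≈ 2.811469; E[X] ≥ 1; first-moment method inconclusive here.


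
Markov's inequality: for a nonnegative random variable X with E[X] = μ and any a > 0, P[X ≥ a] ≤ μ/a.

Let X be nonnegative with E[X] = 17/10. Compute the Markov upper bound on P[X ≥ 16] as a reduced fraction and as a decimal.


μ = E[X] = 17/10, a = 16.
Markov: P[X ≥ 16] ≤ μ/a = (17/10)/16 = 17/160.
Numerically: ≈ 0.106250.
(Since a = 16 > μ = 1.700000, the bound 17/160 is < 1 and informative.)

P[X ≥ 16] ≤ 17/160 ≈ 0.106250.


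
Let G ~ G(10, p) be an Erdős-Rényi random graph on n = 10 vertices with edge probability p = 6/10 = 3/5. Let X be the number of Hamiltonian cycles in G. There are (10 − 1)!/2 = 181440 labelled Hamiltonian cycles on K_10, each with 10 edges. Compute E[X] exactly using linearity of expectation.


K_10 has (10 − 1)!/2 = 181440 labelled Hamiltonian cycles.
For each such Hamiltonian cycle H, let X_H = 1 if all 10 edges of H are present in G. Then P[X_H = 1] = p^{10} = (3/5)^{10} = 59049/9765625.
By linearity: E[X] = Σ_H E[X_H] = 181440 · p^{10} = 181440 · 59049/9765625 = 2142770112/1953125.
Numerically: E[X] ≈ 1097.1.

E[X] = 181440 · (3/5)^{10} = 2142770112/1953125 ≈ 1097.1.


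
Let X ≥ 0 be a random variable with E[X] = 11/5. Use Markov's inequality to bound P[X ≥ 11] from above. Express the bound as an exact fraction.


μ = E[X] = 11/5, a = 11.
Markov: P[X ≥ 11] ≤ μ/a = (11/5)/11 = 1/5.
Numerically: ≈ 0.200.
(Since a = 11 > μ = 2.200, the bound 1/5 is < 1 and informative.)

P[X ≥ 11] ≤ 1/5 ≈ 0.200.


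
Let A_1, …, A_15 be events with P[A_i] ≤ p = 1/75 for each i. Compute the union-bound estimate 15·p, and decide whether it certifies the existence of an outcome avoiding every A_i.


Union bound: P[∪_{i=1}^{15} A_i] ≤ Σ_i P[A_i] ≤ 15·p = 15·(1/75) = 1/5.
Numerically: 1/5 ≈ 0.20000.
Is 1/5 < 1? YES.
Since P[∪ A_i] ≤ 1/5 < 1, the complement has P[∩ A_i^c] ≥ 1 − 1/5 = 4/5 > 0, so some outcome avoids every A_i.

15·p = 1/5 ≈ 0.20000; existence CERTIFIED by the union bound.


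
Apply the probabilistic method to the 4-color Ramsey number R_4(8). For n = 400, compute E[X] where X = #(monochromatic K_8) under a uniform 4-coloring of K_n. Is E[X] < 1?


E[X] = C(400, 8) · 4^{1 − 28} = 15148408086508950 · 4^{−27} = 15148408086508950/18014398509481984.
As a reduced fraction: E[X] = 7574204043254475/9007199254740992 ≈ 0.841.
Is E[X] < 1? YES.
Since E[X] < 1, there exists a 4-coloring of K_{400} with no monochromatic K_8; hence R_4(8) > 400.

E[X] = 7574204043254475/9007199254740992 ≈ 0.841; E[X] < 1, so R_4(8) > 400.


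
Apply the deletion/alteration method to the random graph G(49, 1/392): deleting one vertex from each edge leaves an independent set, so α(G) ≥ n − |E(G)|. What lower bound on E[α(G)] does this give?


E[|E(G)|] = C(49, 2)·p = 1176 · (1/392) = 3.
E[α(G)] ≥ n − E[|E(G)|] = 49 − 3 = 46.
Numerically: ≈ 46.0000.
(This is only a lower bound; the true E[α(G)] may be larger.)

E[α(G)] ≥ 46 ≈ 46.0000.


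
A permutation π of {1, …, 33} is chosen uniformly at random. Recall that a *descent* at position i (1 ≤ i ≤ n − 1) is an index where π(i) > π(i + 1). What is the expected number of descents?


Write X = Σ X_I over i = 1, …, 32, with X_I the indicator of one descent.
There are 32 indicators.
For each fixed i, the pair (π(i), π(i+1)) is a uniformly random ordered pair of distinct values from {1, …, 33}; by symmetry P[π(i) > π(i+1)] = 1/2.
By linearity: E[X] = 32 · (1/2) = (33 − 1) · (1/2) = 16 ≈ 16.00000.

E[X] = 16 = 16.00000.


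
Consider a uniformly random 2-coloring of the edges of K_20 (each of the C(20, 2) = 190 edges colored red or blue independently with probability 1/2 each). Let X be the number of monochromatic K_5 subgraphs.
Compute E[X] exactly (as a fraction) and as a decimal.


Let X = Σ_S X_S over the C(20, 5) = 15504 subsets S of size 5, where X_S = 1 if the K_5 on S is monochromatic.
For a fixed S, the K_5 on S has C(5, 2) = 10 edges. P[all 10 edges red] = (1/2)^10, and likewise for blue, so P[monochromatic] = 2·(1/2)^10 = 2^{1 − 10} = 1/512.
Summing: E[X] = C(20, 5) · 2^{1 − 10} = 15504 · 1/512 = 969/32.
Numerically: E[X] ≈ 30.2812.

E[X] = C(20,5)·2^(1−C(5,2)) = 969/32 ≈ 30.2812.


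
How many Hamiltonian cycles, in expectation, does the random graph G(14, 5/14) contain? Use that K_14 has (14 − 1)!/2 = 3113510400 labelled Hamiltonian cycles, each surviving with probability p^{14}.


K_14 has (14 − 1)!/2 = 3113510400 labelled Hamiltonian cycles.
For each such Hamiltonian cycle H, let X_H = 1 if all 14 edges of H are present in G. Then P[X_H = 1] = p^{14} = (5/14)^{14} = 6103515625/11112006825558016.
By linearity: E[X] = Σ_H E[X_H] = 3113510400 · p^{14} = 3113510400 · 6103515625/11112006825558016 = 5302276611328125/3100448333024.
Numerically: E[X] ≈ 1710.16.

E[X] = 3113510400 · (5/14)^{14} = 5302276611328125/3100448333024 ≈ 1710.16.


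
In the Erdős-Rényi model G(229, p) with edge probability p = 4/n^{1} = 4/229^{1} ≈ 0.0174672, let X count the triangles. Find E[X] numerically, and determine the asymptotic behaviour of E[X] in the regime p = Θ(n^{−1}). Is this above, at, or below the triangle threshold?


Number of potential triangles: C(229, 3) = 1975354.
Each occurs with probability p³ ≈ (0.0174672)³ ≈ 5.32934121e-06.
By linearity: E[X] = C(229, 3)·p³ ≈ 1975354 · 5.32934121e-06 ≈ 10.527335.
Here α = 1, so p = 4/n is exactly at the triangle threshold p ~ 1/n. Asymptotically E[X] → c³/6 = 4³/6 = 32/3 ≈ 10.666667, a bounded constant. In this regime the triangle count is asymptotically Poisson(c³/6).

E[X] ≈ 10.527335; in regime p = Θ(1/n^{1}) E[X] stays bounded (at the triangle threshold p ~ 1/n).


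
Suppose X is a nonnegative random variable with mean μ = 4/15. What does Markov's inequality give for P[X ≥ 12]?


μ = E[X] = 4/15, a = 12.
Markov: P[X ≥ 12] ≤ μ/a = (4/15)/12 = 1/45.
Numerically: ≈ 0.02222.
(Since a = 12 > μ = 0.26667, the bound 1/45 is < 1 and informative.)

P[X ≥ 12] ≤ 1/45 ≈ 0.02222.


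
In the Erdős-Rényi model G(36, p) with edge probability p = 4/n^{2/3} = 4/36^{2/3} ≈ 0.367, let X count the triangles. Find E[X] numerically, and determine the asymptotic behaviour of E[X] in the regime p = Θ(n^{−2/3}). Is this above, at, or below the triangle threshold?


Number of potential triangles: C(36, 3) = 7140.
Each occurs with probability p³ ≈ (0.367)³ ≈ 4.93827e-02.
By linearity: E[X] = C(36, 3)·p³ ≈ 7140 · 4.93827e-02 ≈ 352.593.
Since α = 2/3 < 1, p = c/n^{2/3} ≫ 1/n is above the triangle threshold p ~ 1/n. Asymptotically E[X] ~ (c³/6)·n^{3(1−α)} = (4³/6)·n^{1} → ∞; triangles are abundant w.h.p.

E[X] ≈ 352.593; in regime p = Θ(1/n^{2/3}) E[X] diverges (above the triangle threshold p ~ 1/n).


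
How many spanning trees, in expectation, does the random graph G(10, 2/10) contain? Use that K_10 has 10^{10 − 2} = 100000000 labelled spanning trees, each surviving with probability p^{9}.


K_10 has 10^{10 − 2} = 100000000 labelled spanning trees.
For each such spanning tree H, let X_H = 1 if all 9 edges of H are present in G. Then P[X_H = 1] = p^{9} = (1/5)^{9} = 1/1953125.
By linearity: E[X] = Σ_H E[X_H] = 100000000 · p^{9} = 100000000 · 1/1953125 = 256/5.
Numerically: E[X] ≈ 51.2.

E[X] = 100000000 · (1/5)^{9} = 256/5 ≈ 51.2.


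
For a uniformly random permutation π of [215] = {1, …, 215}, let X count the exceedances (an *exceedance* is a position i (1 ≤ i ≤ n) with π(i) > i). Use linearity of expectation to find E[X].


Write X = Σ_{i=1}^{215} X_i, where X_i = 1_{π(i) > i}.
For each fixed i, π(i) is uniform over {1, …, 215} (marginal of a uniform permutation), so P[π(i) > i] = (n − i)/n. Summing: Σ_{i=1}^{215} (n − i)/n = (0 + 1 + … + 214)/215 = 215(215 − 1)/(2·215) = (215 − 1)/2.
Hence E[X] = Σ_{i=1}^{215} (215 − i)/215 = 107 ≈ 107.00000.

E[X] = 107 = 107.00000.


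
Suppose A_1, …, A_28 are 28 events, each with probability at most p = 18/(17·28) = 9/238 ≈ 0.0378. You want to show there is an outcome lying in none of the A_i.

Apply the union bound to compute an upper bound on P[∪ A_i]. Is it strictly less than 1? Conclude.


Union bound: P[∪_{i=1}^{28} A_i] ≤ Σ_i P[A_i] ≤ 28·p = 28·(9/238) = 18/17.
Numerically: 18/17 ≈ 1.0588.
Is 18/17 < 1? NO.
Since the bound 18/17 is ≥ 1, the union bound is uninformative here; it does NOT by itself certify existence.

28·p = 18/17 ≈ 1.0588; existence NOT certified by the union bound.


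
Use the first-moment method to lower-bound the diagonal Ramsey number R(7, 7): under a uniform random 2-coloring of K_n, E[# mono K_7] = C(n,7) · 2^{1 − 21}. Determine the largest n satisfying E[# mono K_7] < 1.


We need C(n, 7) · 2^{1 − 21} < 1, i.e. C(n, 7) < 2^{21 − 1} = 1048576.
Check values of n near the boundary:
  n = 25: C(25, 7) = 480700; 480700 < 1048576? YES
  n = 26: C(26, 7) = 657800; 657800 < 1048576? YES
  n = 27: C(27, 7) = 888030; 888030 < 1048576? YES
  n = 28: C(28, 7) = 1184040; 1184040 < 1048576? NO
  n = 29: C(29, 7) = 1560780; 1560780 < 1048576? NO
The largest n with C(n, 7) < 1048576 is n = 27 (where E[X] = 444015/524288 ≈ 0.84689). Hence R(7, 7) > 27, i.e. R(7, 7) ≥ 28.

Largest n = 27; hence R(7, 7) > 27.


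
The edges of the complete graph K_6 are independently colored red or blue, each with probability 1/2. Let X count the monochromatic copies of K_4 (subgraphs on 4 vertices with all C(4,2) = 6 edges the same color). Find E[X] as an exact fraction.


Let X = Σ_S X_S over the C(6, 4) = 15 subsets S of size 4, where X_S = 1 if the K_4 on S is monochromatic.
For a fixed S, the K_4 on S has C(4, 2) = 6 edges. P[all 6 edges red] = (1/2)^6, and likewise for blue, so P[monochromatic] = 2·(1/2)^6 = 2^{1 − 6} = 1/32.
By linearity of expectation: E[X] = C(6, 4) · 2^{1 − 6} = 15 · 1/32 = 15/32.
Numerically: E[X] ≈ 0.468750.

E[X] = C(6,4)·2^(1−C(4,2)) = 15/32 ≈ 0.468750.


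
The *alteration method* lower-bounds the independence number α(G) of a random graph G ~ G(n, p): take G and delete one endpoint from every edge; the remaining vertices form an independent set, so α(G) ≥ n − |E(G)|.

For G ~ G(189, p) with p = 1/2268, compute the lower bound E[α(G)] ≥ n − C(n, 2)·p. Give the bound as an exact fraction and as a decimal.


E[|E(G)|] = C(189, 2)·p = 17766 · (1/2268) = 47/6.
E[α(G)] ≥ n − E[|E(G)|] = 189 − 47/6 = 1087/6.
Numerically: ≈ 181.167.
(This is only a lower bound; the true E[α(G)] may be larger.)

E[α(G)] ≥ 1087/6 ≈ 181.167.


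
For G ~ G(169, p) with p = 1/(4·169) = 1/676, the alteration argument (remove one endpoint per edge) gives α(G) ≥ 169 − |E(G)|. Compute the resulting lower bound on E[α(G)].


E[|E(G)|] = C(169, 2)·p = 14196 · (1/676) = 21.
E[α(G)] ≥ n − E[|E(G)|] = 169 − 21 = 148.
Numerically: ≈ 148.000000.
(This is only a lower bound; the true E[α(G)] may be larger.)

E[α(G)] ≥ 148 ≈ 148.000000.


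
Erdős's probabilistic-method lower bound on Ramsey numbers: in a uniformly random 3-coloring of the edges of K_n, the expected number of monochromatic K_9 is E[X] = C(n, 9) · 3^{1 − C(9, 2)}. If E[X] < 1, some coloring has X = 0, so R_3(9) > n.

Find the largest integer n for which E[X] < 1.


We need C(n, 9) · 3^{1 − 36} < 1, i.e. C(n, 9) < 3^{36 − 1} = 50031545098999707.
Check values of n near the boundary:
  n = 300: C(300, 9) = 48052241692154700; 48052241692154700 < 50031545098999707? YES
  n = 301: C(301, 9) = 49533303936090975; 49533303936090975 < 50031545098999707? YES
  n = 302: C(302, 9) = 51054804739588650; 51054804739588650 < 50031545098999707? NO
  n = 303: C(303, 9) = 52617706925494425; 52617706925494425 < 50031545098999707? NO
  n = 304: C(304, 9) = 54222992899492560; 54222992899492560 < 50031545098999707? NO
The largest n with C(n, 9) < 50031545098999707 is n = 301 (where E[X] = 16511101312030325/16677181699666569 ≈ 0.9900415). Hence R_3(9) > 301, i.e. R_3(9) ≥ 302.

Largest n = 301; hence R_3(9) > 301.


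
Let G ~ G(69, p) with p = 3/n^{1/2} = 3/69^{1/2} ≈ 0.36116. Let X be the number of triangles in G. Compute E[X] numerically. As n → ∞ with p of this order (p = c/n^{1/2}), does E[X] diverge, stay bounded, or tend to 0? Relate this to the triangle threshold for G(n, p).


Number of potential triangles: C(69, 3) = 52394.
Each occurs with probability p³ ≈ (0.36116)³ ≈ 4.7107508e-02.
By linearity: E[X] = C(69, 3)·p³ ≈ 52394 · 4.7107508e-02 ≈ 2468.15076.
Since α = 1/2 < 1, p = c/n^{1/2} ≫ 1/n is above the triangle threshold p ~ 1/n. Asymptotically E[X] ~ (c³/6)·n^{3(1−α)} = (3³/6)·n^{1.5} → ∞; triangles are abundant w.h.p.

E[X] ≈ 2468.15076; in regime p = Θ(1/n^{1/2}) E[X] diverges (above the triangle threshold p ~ 1/n).


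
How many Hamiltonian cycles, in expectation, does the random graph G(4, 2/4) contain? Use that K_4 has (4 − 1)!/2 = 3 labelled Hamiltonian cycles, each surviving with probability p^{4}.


K_4 has (4 − 1)!/2 = 3 labelled Hamiltonian cycles.
For each such Hamiltonian cycle H, let X_H = 1 if all 4 edges of H are present in G. Then P[X_H = 1] = p^{4} = (1/2)^{4} = 1/16.
Summing the indicators: E[X] = Σ_H E[X_H] = 3 · p^{4} = 3 · 1/16 = 3/16.
Numerically: E[X] ≈ 0.188.

E[X] = 3 · (1/2)^{4} = 3/16 ≈ 0.188.


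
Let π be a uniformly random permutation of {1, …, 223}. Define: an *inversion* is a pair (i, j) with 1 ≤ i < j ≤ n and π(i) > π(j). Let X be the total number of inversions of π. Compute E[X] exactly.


Write X = Σ X_I over the C(223, 2) = 24753 pairs i < j, with X_I the indicator of one inversion.
There are 24753 indicators.
For each fixed pair i < j, the values π(i) and π(j) are two distinct elements of {1, …, 223} in uniformly random order; by symmetry P[π(i) > π(j)] = 1/2.
By linearity: E[X] = 24753 · (1/2) = C(223, 2) · (1/2) = 24753/2 = 24753/2 ≈ 12376.50000.

E[X] = 24753/2 = 12376.50000.


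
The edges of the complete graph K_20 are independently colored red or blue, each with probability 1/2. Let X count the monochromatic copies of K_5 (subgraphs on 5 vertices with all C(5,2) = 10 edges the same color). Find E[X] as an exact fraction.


Let X = Σ_S X_S over the C(20, 5) = 15504 subsets S of size 5, where X_S = 1 if the K_5 on S is monochromatic.
For a fixed S, the K_5 on S has C(5, 2) = 10 edges. P[all 10 edges red] = (1/2)^10, and likewise for blue, so P[monochromatic] = 2·(1/2)^10 = 2^{1 − 10} = 1/512.
Summing: E[X] = C(20, 5) · 2^{1 − 10} = 15504 · 1/512 = 969/32.
Numerically: E[X] ≈ 30.281250.

E[X] = C(20,5)·2^(1−C(5,2)) = 969/32 ≈ 30.281250.


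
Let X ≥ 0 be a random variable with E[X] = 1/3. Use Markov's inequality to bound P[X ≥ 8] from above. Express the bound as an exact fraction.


μ = E[X] = 1/3, a = 8.
Markov: P[X ≥ 8] ≤ μ/a = (1/3)/8 = 1/24.
Numerically: ≈ 0.04167.
(Since a = 8 > μ = 0.33333, the bound 1/24 is < 1 and informative.)

P[X ≥ 8] ≤ 1/24 ≈ 0.04167.


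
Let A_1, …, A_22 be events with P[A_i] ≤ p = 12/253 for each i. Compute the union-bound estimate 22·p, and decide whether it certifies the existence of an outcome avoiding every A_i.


Union bound: P[∪_{i=1}^{22} A_i] ≤ Σ_i P[A_i] ≤ 22·p = 22·(12/253) = 24/23.
Numerically: 24/23 ≈ 1.043.
Is 24/23 < 1? NO.
Since the bound 24/23 is ≥ 1, the union bound is uninformative here; it does NOT by itself certify existence.

22·p = 24/23 ≈ 1.043; existence NOT certified by the union bound.


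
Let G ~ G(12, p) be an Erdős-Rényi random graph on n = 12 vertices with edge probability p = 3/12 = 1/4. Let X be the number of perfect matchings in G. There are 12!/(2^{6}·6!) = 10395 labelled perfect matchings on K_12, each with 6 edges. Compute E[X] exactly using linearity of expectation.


K_12 has 12!/(2^{6}·6!) = 10395 labelled perfect matchings.
For each such perfect matching H, let X_H = 1 if all 6 edges of H are present in G. Then P[X_H = 1] = p^{6} = (1/4)^{6} = 1/4096.
By linearity: E[X] = Σ_H E[X_H] = 10395 · p^{6} = 10395 · 1/4096 = 10395/4096.
Numerically: E[X] ≈ 2.538.

E[X] = 10395 · (1/4)^{6} = 10395/4096 ≈ 2.538.


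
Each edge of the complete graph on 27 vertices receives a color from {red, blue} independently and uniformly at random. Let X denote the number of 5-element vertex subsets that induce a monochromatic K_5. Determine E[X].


Let X = Σ_S X_S over the C(27, 5) = 80730 subsets S of size 5, where X_S = 1 if the K_5 on S is monochromatic.
For a fixed S, the K_5 on S has C(5, 2) = 10 edges. P[all 10 edges red] = (1/2)^10, and likewise for blue, so P[monochromatic] = 2·(1/2)^10 = 2^{1 − 10} = 1/512.
By linearity of expectation: E[X] = C(27, 5) · 2^{1 − 10} = 80730 · 1/512 = 40365/256.
Numerically: E[X] ≈ 157.676.

E[X] = C(27,5)·2^(1−C(5,2)) = 40365/256 ≈ 157.676.


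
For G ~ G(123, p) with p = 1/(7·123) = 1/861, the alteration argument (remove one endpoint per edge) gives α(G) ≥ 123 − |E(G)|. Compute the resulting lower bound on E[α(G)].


E[|E(G)|] = C(123, 2)·p = 7503 · (1/861) = 61/7.
E[α(G)] ≥ n − E[|E(G)|] = 123 − 61/7 = 800/7.
Numerically: ≈ 114.285714.
(This is only a lower bound; the true E[α(G)] may be larger.)

E[α(G)] ≥ 800/7 ≈ 114.285714.


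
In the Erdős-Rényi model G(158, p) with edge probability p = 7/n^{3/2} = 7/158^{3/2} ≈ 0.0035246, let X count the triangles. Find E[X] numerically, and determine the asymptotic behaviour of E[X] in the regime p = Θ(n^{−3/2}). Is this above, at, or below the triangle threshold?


Number of potential triangles: C(158, 3) = 644956.
Each occurs with probability p³ ≈ (0.0035246)³ ≈ 4.3786197e-08.
By linearity: E[X] = C(158, 3)·p³ ≈ 644956 · 4.3786197e-08 ≈ 0.02824.
Since α = 3/2 > 1, p = c/n^{3/2} = o(1/n) is below the triangle threshold p ~ 1/n. Asymptotically E[X] ~ (c³/6)·n^{3(1−α)} = (7³/6)·n^{-1.5} → 0, so by Markov's inequality G has no triangles w.h.p.

E[X] ≈ 0.02824; in regime p = Θ(1/n^{3/2}) E[X] tends to 0 (below the triangle threshold p ~ 1/n).


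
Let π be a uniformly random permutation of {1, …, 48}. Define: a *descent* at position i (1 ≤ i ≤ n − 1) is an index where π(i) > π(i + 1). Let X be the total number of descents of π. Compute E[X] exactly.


Write X = Σ X_I over i = 1, …, 47, with X_I the indicator of one descent.
There are 47 indicators.
For each fixed i, the pair (π(i), π(i+1)) is a uniformly random ordered pair of distinct values from {1, …, 48}; by symmetry P[π(i) > π(i+1)] = 1/2.
By linearity: E[X] = 47 · (1/2) = (48 − 1) · (1/2) = 47/2 ≈ 23.500000.

E[X] = 47/2 = 23.500000.


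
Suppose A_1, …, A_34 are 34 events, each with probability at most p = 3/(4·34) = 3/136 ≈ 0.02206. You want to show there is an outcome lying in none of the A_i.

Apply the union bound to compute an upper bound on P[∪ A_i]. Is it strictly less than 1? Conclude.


Union bound: P[∪_{i=1}^{34} A_i] ≤ Σ_i P[A_i] ≤ 34·p = 34·(3/136) = 3/4.
Numerically: 3/4 ≈ 0.75000.
Is 3/4 < 1? YES.
Since P[∪ A_i] ≤ 3/4 < 1, the complement has P[∩ A_i^c] ≥ 1 − 3/4 = 1/4 > 0, so some outcome avoids every A_i.

34·p = 3/4 ≈ 0.75000; existence CERTIFIED by the union bound.


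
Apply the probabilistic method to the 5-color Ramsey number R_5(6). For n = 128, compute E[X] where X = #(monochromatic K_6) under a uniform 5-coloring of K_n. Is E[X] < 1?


E[X] = C(128, 6) · 5^{1 − 15} = 5423611200 · 5^{−14} = 5423611200/6103515625.
As a reduced fraction: E[X] = 216944448/244140625 ≈ 0.8886.
Is E[X] < 1? YES.
Since E[X] < 1, there exists a 5-coloring of K_{128} with no monochromatic K_6; hence R_5(6) > 128.

E[X] = 216944448/244140625 ≈ 0.8886; E[X] < 1, so R_5(6) > 128.


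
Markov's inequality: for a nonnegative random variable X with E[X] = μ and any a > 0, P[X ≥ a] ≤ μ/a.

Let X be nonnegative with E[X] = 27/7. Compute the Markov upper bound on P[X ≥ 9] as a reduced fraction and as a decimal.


μ = E[X] = 27/7, a = 9.
Markov: P[X ≥ 9] ≤ μ/a = (27/7)/9 = 3/7.
Numerically: ≈ 0.428571.
(Since a = 9 > μ = 3.857143, the bound 3/7 is < 1 and informative.)

P[X ≥ 9] ≤ 3/7 ≈ 0.428571.


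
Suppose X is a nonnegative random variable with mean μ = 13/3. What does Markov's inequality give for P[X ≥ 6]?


μ = E[X] = 13/3, a = 6.
Markov: P[X ≥ 6] ≤ μ/a = (13/3)/6 = 13/18.
Numerically: ≈ 0.72222.
(Since a = 6 > μ = 4.33333, the bound 13/18 is < 1 and informative.)

P[X ≥ 6] ≤ 13/18 ≈ 0.72222.


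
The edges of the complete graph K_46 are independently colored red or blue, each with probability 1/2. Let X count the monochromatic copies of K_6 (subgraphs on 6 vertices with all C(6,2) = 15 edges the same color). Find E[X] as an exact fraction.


Let X = Σ_S X_S over the C(46, 6) = 9366819 subsets S of size 6, where X_S = 1 if the K_6 on S is monochromatic.
For a fixed S, the K_6 on S has C(6, 2) = 15 edges. P[all 15 edges red] = (1/2)^15, and likewise for blue, so P[monochromatic] = 2·(1/2)^15 = 2^{1 − 15} = 1/16384.
By linearity of expectation: E[X] = C(46, 6) · 2^{1 − 15} = 9366819 · 1/16384 = 9366819/16384.
Numerically: E[X] ≈ 571.70526.

E[X] = C(46,6)·2^(1−C(6,2)) = 9366819/16384 ≈ 571.70526.


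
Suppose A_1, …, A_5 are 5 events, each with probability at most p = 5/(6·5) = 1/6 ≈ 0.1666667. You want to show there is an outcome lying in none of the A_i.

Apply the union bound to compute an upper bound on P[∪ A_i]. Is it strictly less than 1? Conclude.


Union bound: P[∪_{i=1}^{5} A_i] ≤ Σ_i P[A_i] ≤ 5·p = 5·(1/6) = 5/6.
Numerically: 5/6 ≈ 0.8333333.
Is 5/6 < 1? YES.
Since P[∪ A_i] ≤ 5/6 < 1, the complement has P[∩ A_i^c] ≥ 1 − 5/6 = 1/6 > 0, so some outcome avoids every A_i.

5·p = 5/6 ≈ 0.8333333; existence CERTIFIED by the union bound.


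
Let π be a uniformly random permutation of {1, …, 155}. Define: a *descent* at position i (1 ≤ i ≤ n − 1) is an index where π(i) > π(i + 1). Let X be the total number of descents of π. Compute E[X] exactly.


Write X = Σ X_I over i = 1, …, 154, with X_I the indicator of one descent.
There are 154 indicators.
For each fixed i, the pair (π(i), π(i+1)) is a uniformly random ordered pair of distinct values from {1, …, 155}; by symmetry P[π(i) > π(i+1)] = 1/2.
By linearity: E[X] = 154 · (1/2) = (155 − 1) · (1/2) = 77 ≈ 77.00000.

E[X] = 77 = 77.00000.
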